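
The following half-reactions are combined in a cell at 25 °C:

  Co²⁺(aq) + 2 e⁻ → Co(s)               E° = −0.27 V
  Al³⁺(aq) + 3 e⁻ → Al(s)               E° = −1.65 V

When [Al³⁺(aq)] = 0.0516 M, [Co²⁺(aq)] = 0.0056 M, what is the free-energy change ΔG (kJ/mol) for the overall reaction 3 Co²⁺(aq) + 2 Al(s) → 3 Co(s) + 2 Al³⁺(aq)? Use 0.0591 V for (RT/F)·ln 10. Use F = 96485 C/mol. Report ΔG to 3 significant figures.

−775 kJ/mol

E°cell = −0.27 − (−1.65) = +1.38 V; the balanced reaction transfers n = 6 electrons.
Q = [Al³⁺(aq)]^2 / [Co²⁺(aq)]^3 = 1.52×10^4, so log Q = 4.181 and E = +1.38 − (0.0591/6)(4.181) = +1.3388 V.
ΔG = −nFE = −(6)(96485)(+1.3388) J/mol = −775 kJ/mol.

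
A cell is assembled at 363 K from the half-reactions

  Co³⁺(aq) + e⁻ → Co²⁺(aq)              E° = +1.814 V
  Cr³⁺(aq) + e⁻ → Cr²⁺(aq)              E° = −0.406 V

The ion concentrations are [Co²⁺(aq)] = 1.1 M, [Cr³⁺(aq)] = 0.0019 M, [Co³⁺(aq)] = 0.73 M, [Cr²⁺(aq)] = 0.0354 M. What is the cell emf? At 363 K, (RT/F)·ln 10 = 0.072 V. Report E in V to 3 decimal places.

+2.299 V

Co³⁺/Co²⁺ is reduced (cathode, E° = +1.814 V) and Cr³⁺/Cr²⁺ is oxidized (anode).
E°cell = E°cat − E°an = +1.814 − (−0.406) = +2.220 V; n = 1.
The balanced reaction is Co³⁺(aq) + Cr²⁺(aq) → Co²⁺(aq) + Cr³⁺(aq), so Q = ([Co²⁺(aq)]·[Cr³⁺(aq)]) / ([Co³⁺(aq)]·[Cr²⁺(aq)]) = 0.0809 and log Q = −1.092.
By the Nernst equation, E = +2.220 − (0.072/1)·(−1.092) = +2.299 V.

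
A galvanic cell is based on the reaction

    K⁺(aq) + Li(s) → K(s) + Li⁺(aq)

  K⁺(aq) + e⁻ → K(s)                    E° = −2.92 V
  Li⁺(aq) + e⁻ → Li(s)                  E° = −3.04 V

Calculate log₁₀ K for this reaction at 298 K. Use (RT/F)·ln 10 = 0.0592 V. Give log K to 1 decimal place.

log K = 2.0

The K⁺/K couple is reduced (cathode); E°cell = −2.92 − (−3.04) = +0.12 V with n = 1.
At equilibrium E = 0, so log K = nE°cell / 0.0592 = (1)(+0.12) / 0.0592 = 2.0.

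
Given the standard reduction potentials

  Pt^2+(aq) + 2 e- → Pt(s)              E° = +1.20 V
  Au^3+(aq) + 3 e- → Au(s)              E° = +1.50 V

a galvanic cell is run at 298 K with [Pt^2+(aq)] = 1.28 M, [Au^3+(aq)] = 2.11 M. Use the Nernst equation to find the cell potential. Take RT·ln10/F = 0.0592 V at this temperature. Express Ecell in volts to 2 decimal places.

The Au³⁺/Au couple has the more positive E°, so it is the cathode; Pt²⁺/Pt is the anode.
E°cell = E°cat − E°an = +1.50 − (+1.20) = +0.30 V; n = 6.
Balancing gives 2 Au^3+(aq) + 3 Pt(s) → 2 Au(s) + 3 Pt^2+(aq); hence Q = [Pt^2+(aq)]^3 / [Au^3+(aq)]^2 = 0.471 (log Q = −0.327).
E = E° − (0.0592/n)·log Q = +0.30 − (0.0592/6)(−0.327) = +0.30 V.

+0.30 V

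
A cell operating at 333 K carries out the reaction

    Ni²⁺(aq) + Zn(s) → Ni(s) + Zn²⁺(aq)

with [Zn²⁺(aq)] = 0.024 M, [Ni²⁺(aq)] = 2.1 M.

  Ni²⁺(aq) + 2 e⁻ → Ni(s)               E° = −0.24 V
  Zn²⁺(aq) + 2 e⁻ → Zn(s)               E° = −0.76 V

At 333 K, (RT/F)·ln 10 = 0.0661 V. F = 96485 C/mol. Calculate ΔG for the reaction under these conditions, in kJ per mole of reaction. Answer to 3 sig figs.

−113 kJ/mol

With Ni²⁺/Ni reduced at the cathode, E°cell = −0.24 − (−0.76) = +0.52 V and n = 2.
Q = [Zn²⁺(aq)] / [Ni²⁺(aq)] = 0.0114, so log Q = −1.942 and E = +0.52 − (0.0661/2)(−1.942) = +0.5842 V.
Then ΔG = −nFE = −2 × 96485 × +0.5842 J/mol = −113 kJ/mol.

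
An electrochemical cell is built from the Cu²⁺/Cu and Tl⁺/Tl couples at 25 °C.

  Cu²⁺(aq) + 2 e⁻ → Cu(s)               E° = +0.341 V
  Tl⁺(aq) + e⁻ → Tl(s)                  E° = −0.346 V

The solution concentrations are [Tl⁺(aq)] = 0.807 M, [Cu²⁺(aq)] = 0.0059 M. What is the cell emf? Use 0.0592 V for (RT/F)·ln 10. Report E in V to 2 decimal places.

Since E°(Cu²⁺/Cu) > E°(Tl⁺/Tl), Cu²⁺/Cu serves as the cathode.
The standard potential is +0.341 − (−0.346) = +0.687 V and the balanced reaction transfers n = 2 electrons.
Balancing gives Cu²⁺(aq) + 2 Tl(s) → Cu(s) + 2 Tl⁺(aq); hence Q = [Tl⁺(aq)]^2 / [Cu²⁺(aq)] = 110 (log Q = 2.043).
Applying E = E° − (RT ln10/nF)·log Q gives +0.687 − (0.0592/2)(2.043) = +0.63 V.

+0.63 V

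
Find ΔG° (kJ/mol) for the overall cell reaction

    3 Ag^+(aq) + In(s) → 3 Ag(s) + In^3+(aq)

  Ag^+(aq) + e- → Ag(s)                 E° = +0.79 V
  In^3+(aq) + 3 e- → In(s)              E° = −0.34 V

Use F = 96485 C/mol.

In the reaction as written Ag^+(aq) is reduced, so the Ag⁺/Ag couple is the cathode and In³⁺/In is the anode.
E°cell = +0.79 − (−0.34) = +1.13 V; balancing electrons gives n = 3.
ΔG° = −nFE°cell = −(3)(96485)(+1.13) J/mol = −327 kJ/mol.

−327 kJ/mol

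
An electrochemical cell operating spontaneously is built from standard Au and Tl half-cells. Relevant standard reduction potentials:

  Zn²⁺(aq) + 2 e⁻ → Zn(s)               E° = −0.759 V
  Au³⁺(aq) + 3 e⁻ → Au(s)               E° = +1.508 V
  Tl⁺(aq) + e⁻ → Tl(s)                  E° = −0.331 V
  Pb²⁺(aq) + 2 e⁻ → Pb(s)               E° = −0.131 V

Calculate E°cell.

The Au³⁺/Au couple has the higher E°, so Au ion is reduced (cathode) and Tl is oxidized (anode).
E°cell = E°(cathode) − E°(anode) = +1.508 − (−0.331) = +1.839 V.

+1.839 V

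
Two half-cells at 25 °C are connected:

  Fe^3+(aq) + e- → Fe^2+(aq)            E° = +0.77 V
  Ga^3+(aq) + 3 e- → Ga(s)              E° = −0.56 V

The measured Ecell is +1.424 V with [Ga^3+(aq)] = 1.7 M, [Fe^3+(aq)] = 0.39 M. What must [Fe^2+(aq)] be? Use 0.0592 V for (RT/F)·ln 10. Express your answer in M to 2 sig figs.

0.0084 M

With Fe³⁺/Fe²⁺ at the cathode and Ga³⁺/Ga at the anode, E°cell = +0.77 − (−0.56) = +1.33 V (n = 3).
Since E = E° − (0.0592/n)·log Q, log Q = n(E° − E)/0.0592 = −4.764.
Balancing electrons gives 3 Fe^3+(aq) + Ga(s) → 3 Fe^2+(aq) + Ga^3+(aq); thus Q = ([Fe^2+(aq)]^3·[Ga^3+(aq)]) / [Fe^3+(aq)]^3.
Solving for the unknown gives log [Fe^2+(aq)] = −2.074, so [Fe^2+(aq)] ≈ 0.0084 M.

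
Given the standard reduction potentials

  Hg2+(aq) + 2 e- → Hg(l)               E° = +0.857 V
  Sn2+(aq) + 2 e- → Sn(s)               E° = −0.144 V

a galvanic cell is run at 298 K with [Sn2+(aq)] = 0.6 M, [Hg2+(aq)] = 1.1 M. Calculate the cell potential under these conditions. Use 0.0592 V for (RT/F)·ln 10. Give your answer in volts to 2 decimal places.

Hg²⁺/Hg is reduced (cathode, E° = +0.857 V) and Sn²⁺/Sn is oxidized (anode).
E°cell = +0.857 − (−0.144) = +1.001 V, with n = 2 electrons transferred.
The balanced reaction is Hg2+(aq) + Sn(s) → Hg(l) + Sn2+(aq), so Q = [Sn2+(aq)] / [Hg2+(aq)] = 0.545 and log Q = −0.263.
By the Nernst equation, E = +1.001 − (0.0592/2)·(−0.263) = +1.01 V.

+1.01 V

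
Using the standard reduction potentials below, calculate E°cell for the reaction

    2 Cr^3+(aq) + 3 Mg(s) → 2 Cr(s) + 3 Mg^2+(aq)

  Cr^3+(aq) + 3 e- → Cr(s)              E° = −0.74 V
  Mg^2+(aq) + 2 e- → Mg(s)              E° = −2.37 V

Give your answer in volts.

+1.63 V

Cr^3+(aq) gains electrons, so the Cr³⁺/Cr couple is the cathode; the Mg²⁺/Mg couple is the anode.
E°cell = E°(cathode) − E°(anode) = −0.74 − (−2.37) = +1.63 V.
The positive value indicates the reaction is spontaneous as written.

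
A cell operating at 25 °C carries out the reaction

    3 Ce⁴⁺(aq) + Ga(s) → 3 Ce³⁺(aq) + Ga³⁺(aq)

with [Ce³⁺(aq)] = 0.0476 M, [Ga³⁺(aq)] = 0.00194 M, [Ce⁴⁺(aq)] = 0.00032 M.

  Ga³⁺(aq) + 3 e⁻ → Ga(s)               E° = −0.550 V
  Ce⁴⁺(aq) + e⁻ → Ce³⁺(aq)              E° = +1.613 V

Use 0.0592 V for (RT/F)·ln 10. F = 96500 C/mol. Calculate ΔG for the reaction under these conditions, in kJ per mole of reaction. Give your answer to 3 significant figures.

E°cell = +1.613 − (−0.550) = +2.163 V; the balanced reaction transfers n = 3 electrons.
The reaction quotient is ([Ce³⁺(aq)]^3·[Ga³⁺(aq)]) / [Ce⁴⁺(aq)]^3 = 6.39×10^3; by Nernst, E = +2.163 − (0.0592/3)(3.805) = +2.0879 V.
Finally ΔG = −nFE = −(3)(96500 C/mol)(+2.0879 V) = −604 kJ/mol.

−604 kJ/mol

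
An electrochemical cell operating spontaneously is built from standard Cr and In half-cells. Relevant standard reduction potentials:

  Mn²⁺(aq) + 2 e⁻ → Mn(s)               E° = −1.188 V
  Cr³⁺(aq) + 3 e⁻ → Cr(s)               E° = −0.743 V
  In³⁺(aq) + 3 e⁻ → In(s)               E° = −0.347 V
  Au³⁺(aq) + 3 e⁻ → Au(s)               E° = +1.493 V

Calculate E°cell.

Of the two couples in this cell, the one with the more positive reduction potential is reduced at the cathode: here that is In³⁺/In (−0.347 V); Cr³⁺/Cr (−0.743 V) is the anode.
E°cell = E°(cathode) − E°(anode) = −0.347 − (−0.743) = +0.396 V.

+0.396 V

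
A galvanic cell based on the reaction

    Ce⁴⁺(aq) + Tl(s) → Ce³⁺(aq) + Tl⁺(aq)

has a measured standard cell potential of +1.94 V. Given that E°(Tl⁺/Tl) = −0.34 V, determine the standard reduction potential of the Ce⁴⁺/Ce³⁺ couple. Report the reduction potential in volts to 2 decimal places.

In the reaction as written the Ce⁴⁺/Ce³⁺ couple is reduced (cathode) and Tl⁺/Tl is oxidized (anode), so E°cell = E°(Ce⁴⁺/Ce³⁺) − E°(Tl⁺/Tl).
E°(Ce⁴⁺/Ce³⁺) = E°cell + E°(anode) = +1.94 + (−0.34) = +1.60 V.

+1.60 V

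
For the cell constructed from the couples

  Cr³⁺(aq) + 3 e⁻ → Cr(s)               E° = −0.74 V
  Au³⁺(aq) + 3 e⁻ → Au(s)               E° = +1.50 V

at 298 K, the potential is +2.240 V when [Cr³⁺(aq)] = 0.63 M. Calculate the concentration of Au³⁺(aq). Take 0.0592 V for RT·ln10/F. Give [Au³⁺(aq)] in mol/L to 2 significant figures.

Au³⁺/Au is the cathode (higher E°); E°cell = +1.50 − (−0.74) = +2.24 V with n = 3.
From the Nernst equation, log Q = n(E° − E)/0.0592 = 3·(+2.24 − (+2.240))/0.0592 = 0.000.
Balancing electrons gives Au³⁺(aq) + Cr(s) → Au(s) + Cr³⁺(aq); thus Q = [Cr³⁺(aq)] / [Au³⁺(aq)].
Substituting the known concentrations and solving, log [Au³⁺(aq)] = −0.201 and [Au³⁺(aq)] = 0.63 M.

0.63 M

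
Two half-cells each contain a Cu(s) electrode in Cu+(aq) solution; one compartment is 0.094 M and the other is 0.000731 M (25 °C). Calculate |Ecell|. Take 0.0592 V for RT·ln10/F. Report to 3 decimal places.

For a concentration cell E°cell = 0, since both electrodes use the same couple.
The compartment with the higher Cu+(aq) concentration (0.094 M) acts as the cathode; ions are reduced there and produced at the dilute (0.000731 M) anode.
With n = 1, Ecell = −(0.0592/1)·log([dilute]/[conc]) = −(0.0592/1)·log(0.000731/0.094) = +0.125 V.

0.125 V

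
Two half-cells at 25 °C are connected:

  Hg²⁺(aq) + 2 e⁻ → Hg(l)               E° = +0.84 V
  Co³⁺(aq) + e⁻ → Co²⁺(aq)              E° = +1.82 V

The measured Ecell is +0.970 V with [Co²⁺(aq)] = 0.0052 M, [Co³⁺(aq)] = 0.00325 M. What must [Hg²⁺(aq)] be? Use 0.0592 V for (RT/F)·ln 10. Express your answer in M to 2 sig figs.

The Co³⁺/Co²⁺ couple has the larger reduction potential, so it is the cathode: E°cell = +1.82 − (+0.84) = +0.98 V and n = 2.
From the Nernst equation, log Q = n(E° − E)/0.0592 = 2·(+0.98 − (+0.970))/0.0592 = 0.338.
Balancing electrons gives 2 Co³⁺(aq) + Hg(l) → 2 Co²⁺(aq) + Hg²⁺(aq); thus Q = ([Co²⁺(aq)]^2·[Hg²⁺(aq)]) / [Co³⁺(aq)]^2.
Substituting the known concentrations and solving, log [Hg²⁺(aq)] = −0.070 and [Hg²⁺(aq)] = 0.85 M.

0.85 M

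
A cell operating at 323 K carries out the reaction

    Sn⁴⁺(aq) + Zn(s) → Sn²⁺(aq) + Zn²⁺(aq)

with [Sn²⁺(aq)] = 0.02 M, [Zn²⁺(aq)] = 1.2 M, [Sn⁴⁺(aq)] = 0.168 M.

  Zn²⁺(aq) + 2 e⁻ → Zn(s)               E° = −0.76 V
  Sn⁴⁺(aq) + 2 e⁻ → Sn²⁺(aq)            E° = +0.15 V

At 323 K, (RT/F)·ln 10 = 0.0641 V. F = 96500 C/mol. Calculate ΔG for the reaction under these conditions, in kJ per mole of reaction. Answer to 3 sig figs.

−181 kJ/mol

E°cell = +0.15 − (−0.76) = +0.91 V; the balanced reaction transfers n = 2 electrons.
Q = ([Sn²⁺(aq)]·[Zn²⁺(aq)]) / [Sn⁴⁺(aq)] = 0.143, so log Q = −0.845 and E = +0.91 − (0.0641/2)(−0.845) = +0.9371 V.
Then ΔG = −nFE = −2 × 96500 × +0.9371 J/mol = −181 kJ/mol.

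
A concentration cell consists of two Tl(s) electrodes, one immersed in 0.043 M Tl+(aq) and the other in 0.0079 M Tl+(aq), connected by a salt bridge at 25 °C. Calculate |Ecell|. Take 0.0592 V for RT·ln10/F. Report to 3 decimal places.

For a concentration cell E°cell = 0, since both electrodes use the same couple.
The compartment with the higher Tl+(aq) concentration (0.043 M) acts as the cathode; ions are reduced there and produced at the dilute (0.0079 M) anode.
With n = 1, Ecell = −(0.0592/1)·log([dilute]/[conc]) = −(0.0592/1)·log(0.0079/0.043) = +0.044 V.

0.044 V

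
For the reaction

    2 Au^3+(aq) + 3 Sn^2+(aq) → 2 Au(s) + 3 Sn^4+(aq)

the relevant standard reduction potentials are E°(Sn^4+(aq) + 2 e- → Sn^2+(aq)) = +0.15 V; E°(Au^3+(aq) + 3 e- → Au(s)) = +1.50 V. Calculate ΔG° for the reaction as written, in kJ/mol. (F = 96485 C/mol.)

In the reaction as written Au^3+(aq) is reduced, so the Au³⁺/Au couple is the cathode and Sn⁴⁺/Sn²⁺ is the anode.
E°cell = +1.50 − (+0.15) = +1.35 V; balancing electrons gives n = 6.
ΔG° = −nFE°cell = −(6)(96485)(+1.35) J/mol = −782 kJ/mol.

−782 kJ/mol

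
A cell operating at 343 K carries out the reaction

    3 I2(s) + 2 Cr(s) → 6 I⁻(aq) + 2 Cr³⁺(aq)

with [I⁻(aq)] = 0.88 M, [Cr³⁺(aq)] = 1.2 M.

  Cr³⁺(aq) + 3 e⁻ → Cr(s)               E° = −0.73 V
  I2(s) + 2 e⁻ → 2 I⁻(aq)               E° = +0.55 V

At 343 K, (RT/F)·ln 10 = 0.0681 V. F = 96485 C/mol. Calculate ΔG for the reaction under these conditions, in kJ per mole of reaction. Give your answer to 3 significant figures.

−742 kJ/mol

E°cell = +0.55 − (−0.73) = +1.28 V; the balanced reaction transfers n = 6 electrons.
Here Q = [I⁻(aq)]^6·[Cr³⁺(aq)]^2 = 0.669 (log Q = −0.175), giving E = +1.28 − (0.0681/6)·(−0.175) = +1.2820 V.
Then ΔG = −nFE = −6 × 96485 × +1.2820 J/mol = −742 kJ/mol.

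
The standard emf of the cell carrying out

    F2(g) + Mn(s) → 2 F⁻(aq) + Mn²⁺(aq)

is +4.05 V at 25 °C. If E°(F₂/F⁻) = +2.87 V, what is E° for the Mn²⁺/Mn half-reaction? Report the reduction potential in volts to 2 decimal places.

−1.18 V

In the reaction as written the F₂/F⁻ couple is reduced (cathode) and Mn²⁺/Mn is oxidized (anode), so E°cell = E°(F₂/F⁻) − E°(Mn²⁺/Mn).
E°(Mn²⁺/Mn) = E°(cathode) − E°cell = +2.87 − (+4.05) = −1.18 V.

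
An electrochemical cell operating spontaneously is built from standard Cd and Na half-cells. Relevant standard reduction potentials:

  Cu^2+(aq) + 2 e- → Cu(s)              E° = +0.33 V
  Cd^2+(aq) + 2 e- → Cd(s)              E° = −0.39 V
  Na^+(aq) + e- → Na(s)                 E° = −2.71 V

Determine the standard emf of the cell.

The Cd²⁺/Cd couple has the higher E°, so Cd ion is reduced (cathode) and Na is oxidized (anode).
E°cell = E°(cathode) − E°(anode) = −0.39 − (−2.71) = +2.32 V.

+2.32 V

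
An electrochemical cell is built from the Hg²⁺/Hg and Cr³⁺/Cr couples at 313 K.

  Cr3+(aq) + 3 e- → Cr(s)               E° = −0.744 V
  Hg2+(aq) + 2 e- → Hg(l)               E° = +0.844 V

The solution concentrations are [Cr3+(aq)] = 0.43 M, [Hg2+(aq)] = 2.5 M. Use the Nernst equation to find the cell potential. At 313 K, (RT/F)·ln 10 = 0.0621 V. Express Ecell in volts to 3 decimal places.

+1.608 V

The Hg²⁺/Hg couple has the more positive E°, so it is the cathode; Cr³⁺/Cr is the anode.
E°cell = +0.844 − (−0.744) = +1.588 V, with n = 6 electrons transferred.
Balancing gives 3 Hg2+(aq) + 2 Cr(s) → 3 Hg(l) + 2 Cr3+(aq); hence Q = [Cr3+(aq)]^2 / [Hg2+(aq)]^3 = 0.0118 (log Q = −1.927).
By the Nernst equation, E = +1.588 − (0.0621/6)·(−1.927) = +1.608 V.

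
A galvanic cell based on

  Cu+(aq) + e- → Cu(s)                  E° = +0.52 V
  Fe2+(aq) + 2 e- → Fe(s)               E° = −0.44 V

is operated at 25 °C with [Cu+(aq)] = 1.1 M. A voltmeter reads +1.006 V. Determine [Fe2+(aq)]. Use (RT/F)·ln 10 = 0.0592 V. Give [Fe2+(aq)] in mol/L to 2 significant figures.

Cu⁺/Cu is the cathode (higher E°); E°cell = +0.52 − (−0.44) = +0.96 V with n = 2.
From the Nernst equation, log Q = n(E° − E)/0.0592 = 2·(+0.96 − (+1.006))/0.0592 = −1.554.
Balancing electrons gives 2 Cu+(aq) + Fe(s) → 2 Cu(s) + Fe2+(aq); thus Q = [Fe2+(aq)] / [Cu+(aq)]^2.
Isolating [Fe2+(aq)] in Q = 10^{−1.554} yields log [Fe2+(aq)] = −1.471, i.e. 0.034 M.

0.034 M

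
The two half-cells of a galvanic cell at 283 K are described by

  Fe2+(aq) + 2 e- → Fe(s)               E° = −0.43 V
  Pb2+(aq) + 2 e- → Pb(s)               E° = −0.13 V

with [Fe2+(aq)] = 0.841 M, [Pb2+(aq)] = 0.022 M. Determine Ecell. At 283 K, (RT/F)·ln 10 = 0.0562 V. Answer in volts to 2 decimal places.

+0.26 V

Since E°(Pb²⁺/Pb) > E°(Fe²⁺/Fe), Pb²⁺/Pb serves as the cathode.
E°cell = −0.13 − (−0.43) = +0.30 V, with n = 2 electrons transferred.
Balancing gives Pb2+(aq) + Fe(s) → Pb(s) + Fe2+(aq); hence Q = [Fe2+(aq)] / [Pb2+(aq)] = 38.2 (log Q = 1.582).
Applying E = E° − (RT ln10/nF)·log Q gives +0.30 − (0.0562/2)(1.582) = +0.26 V.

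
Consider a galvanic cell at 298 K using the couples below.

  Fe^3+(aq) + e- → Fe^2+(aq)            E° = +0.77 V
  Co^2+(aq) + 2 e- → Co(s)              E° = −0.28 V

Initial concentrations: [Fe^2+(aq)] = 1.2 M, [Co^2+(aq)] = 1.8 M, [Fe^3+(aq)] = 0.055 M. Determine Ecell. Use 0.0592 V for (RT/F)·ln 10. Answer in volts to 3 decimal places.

+0.963 V

Since E°(Fe³⁺/Fe²⁺) > E°(Co²⁺/Co), Fe³⁺/Fe²⁺ serves as the cathode.
E°cell = E°cat − E°an = +0.77 − (−0.28) = +1.05 V; n = 2.
The balanced reaction is 2 Fe^3+(aq) + Co(s) → 2 Fe^2+(aq) + Co^2+(aq), so Q = ([Fe^2+(aq)]^2·[Co^2+(aq)]) / [Fe^3+(aq)]^2 = 857 and log Q = 2.933.
E = E° − (0.0592/n)·log Q = +1.05 − (0.0592/2)(2.933) = +0.963 V.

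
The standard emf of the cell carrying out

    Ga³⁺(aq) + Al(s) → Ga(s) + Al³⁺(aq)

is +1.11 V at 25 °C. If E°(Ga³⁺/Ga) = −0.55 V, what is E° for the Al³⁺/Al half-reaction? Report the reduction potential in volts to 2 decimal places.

In the reaction as written the Ga³⁺/Ga couple is reduced (cathode) and Al³⁺/Al is oxidized (anode), so E°cell = E°(Ga³⁺/Ga) − E°(Al³⁺/Al).
E°(Al³⁺/Al) = E°(cathode) − E°cell = −0.55 − (+1.11) = −1.66 V.

−1.66 V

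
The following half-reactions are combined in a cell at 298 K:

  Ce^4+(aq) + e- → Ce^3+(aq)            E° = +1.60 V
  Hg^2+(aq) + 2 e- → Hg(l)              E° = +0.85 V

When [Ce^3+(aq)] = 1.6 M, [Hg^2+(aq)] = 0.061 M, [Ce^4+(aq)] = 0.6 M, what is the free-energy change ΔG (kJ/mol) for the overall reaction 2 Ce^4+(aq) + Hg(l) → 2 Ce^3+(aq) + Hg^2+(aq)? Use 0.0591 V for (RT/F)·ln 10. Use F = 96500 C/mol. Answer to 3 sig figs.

−147 kJ/mol

With Ce⁴⁺/Ce³⁺ reduced at the cathode, E°cell = +1.60 − (+0.85) = +0.75 V and n = 2.
Q = ([Ce^3+(aq)]^2·[Hg^2+(aq)]) / [Ce^4+(aq)]^2 = 0.434, so log Q = −0.363 and E = +0.75 − (0.0591/2)(−0.363) = +0.7607 V.
Finally ΔG = −nFE = −(2)(96500 C/mol)(+0.7607 V) = −147 kJ/mol.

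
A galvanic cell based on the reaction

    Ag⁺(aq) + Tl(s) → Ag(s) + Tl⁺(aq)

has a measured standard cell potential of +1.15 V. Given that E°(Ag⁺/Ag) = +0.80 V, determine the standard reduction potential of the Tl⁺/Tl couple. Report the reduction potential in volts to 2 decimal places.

−0.35 V

In the reaction as written the Ag⁺/Ag couple is reduced (cathode) and Tl⁺/Tl is oxidized (anode), so E°cell = E°(Ag⁺/Ag) − E°(Tl⁺/Tl).
E°(Tl⁺/Tl) = E°(cathode) − E°cell = +0.80 − (+1.15) = −0.35 V.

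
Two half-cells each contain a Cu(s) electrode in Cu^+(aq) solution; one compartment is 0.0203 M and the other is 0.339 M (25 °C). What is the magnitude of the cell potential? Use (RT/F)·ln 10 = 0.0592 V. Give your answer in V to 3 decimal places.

For a concentration cell E°cell = 0, since both electrodes use the same couple.
The compartment with the higher Cu^+(aq) concentration (0.339 M) acts as the cathode; ions are reduced there and produced at the dilute (0.0203 M) anode.
With n = 1, Ecell = −(0.0592/1)·log([dilute]/[conc]) = −(0.0592/1)·log(0.0203/0.339) = +0.072 V.

0.072 V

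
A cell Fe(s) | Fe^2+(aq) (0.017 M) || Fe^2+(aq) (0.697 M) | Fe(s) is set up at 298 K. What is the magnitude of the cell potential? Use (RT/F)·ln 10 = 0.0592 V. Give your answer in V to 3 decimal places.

0.048 V

For a concentration cell E°cell = 0, since both electrodes use the same couple.
The compartment with the higher Fe^2+(aq) concentration (0.697 M) acts as the cathode; ions are reduced there and produced at the dilute (0.017 M) anode.
With n = 2, Ecell = −(0.0592/2)·log([dilute]/[conc]) = −(0.0592/2)·log(0.017/0.697) = +0.048 V.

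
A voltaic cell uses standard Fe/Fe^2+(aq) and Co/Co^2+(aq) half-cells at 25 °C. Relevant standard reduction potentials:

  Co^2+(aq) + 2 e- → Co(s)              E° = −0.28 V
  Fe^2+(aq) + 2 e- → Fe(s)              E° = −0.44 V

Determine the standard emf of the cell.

+0.16 V

Of the two couples in this cell, the one with the more positive reduction potential is reduced at the cathode: here that is Co²⁺/Co (−0.28 V); Fe²⁺/Fe (−0.44 V) is the anode.
E°cell = E°(cathode) − E°(anode) = −0.28 − (−0.44) = +0.16 V.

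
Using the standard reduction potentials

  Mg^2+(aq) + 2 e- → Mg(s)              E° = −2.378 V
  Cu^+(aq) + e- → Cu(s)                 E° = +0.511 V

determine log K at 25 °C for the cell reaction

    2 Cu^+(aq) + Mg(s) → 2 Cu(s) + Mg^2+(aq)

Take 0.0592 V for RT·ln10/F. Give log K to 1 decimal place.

The Cu⁺/Cu couple is reduced (cathode); E°cell = +0.511 − (−2.378) = +2.889 V with n = 2.
At equilibrium E = 0, so log K = nE°cell / 0.0592 = (2)(+2.889) / 0.0592 = 97.6.

log K = 97.6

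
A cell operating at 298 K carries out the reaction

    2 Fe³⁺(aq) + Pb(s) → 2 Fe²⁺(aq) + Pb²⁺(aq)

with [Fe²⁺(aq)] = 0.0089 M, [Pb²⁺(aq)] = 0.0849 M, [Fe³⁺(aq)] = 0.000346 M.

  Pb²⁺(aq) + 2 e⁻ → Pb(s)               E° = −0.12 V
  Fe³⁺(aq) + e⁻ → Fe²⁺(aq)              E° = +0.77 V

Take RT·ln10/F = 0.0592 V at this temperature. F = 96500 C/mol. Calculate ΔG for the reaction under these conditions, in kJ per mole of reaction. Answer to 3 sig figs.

−162 kJ/mol

With Fe³⁺/Fe²⁺ reduced at the cathode, E°cell = +0.77 − (−0.12) = +0.89 V and n = 2.
Q = ([Fe²⁺(aq)]^2·[Pb²⁺(aq)]) / [Fe³⁺(aq)]^2 = 56.2, so log Q = 1.750 and E = +0.89 − (0.0592/2)(1.750) = +0.8382 V.
Finally ΔG = −nFE = −(2)(96500 C/mol)(+0.8382 V) = −162 kJ/mol.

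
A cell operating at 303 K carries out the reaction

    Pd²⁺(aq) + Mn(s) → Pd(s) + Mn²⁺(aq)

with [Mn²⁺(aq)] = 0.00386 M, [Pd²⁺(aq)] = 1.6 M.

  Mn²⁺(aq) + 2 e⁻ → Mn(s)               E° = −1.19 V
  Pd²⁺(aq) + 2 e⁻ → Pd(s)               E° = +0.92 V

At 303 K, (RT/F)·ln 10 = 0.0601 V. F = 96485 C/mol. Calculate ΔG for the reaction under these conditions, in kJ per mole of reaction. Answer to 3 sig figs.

E°cell = +0.92 − (−1.19) = +2.11 V; the balanced reaction transfers n = 2 electrons.
Here Q = [Mn²⁺(aq)] / [Pd²⁺(aq)] = 0.00241 (log Q = −2.618), giving E = +2.11 − (0.0601/2)·(−2.618) = +2.1887 V.
Finally ΔG = −nFE = −(2)(96485 C/mol)(+2.1887 V) = −422 kJ/mol.

−422 kJ/mol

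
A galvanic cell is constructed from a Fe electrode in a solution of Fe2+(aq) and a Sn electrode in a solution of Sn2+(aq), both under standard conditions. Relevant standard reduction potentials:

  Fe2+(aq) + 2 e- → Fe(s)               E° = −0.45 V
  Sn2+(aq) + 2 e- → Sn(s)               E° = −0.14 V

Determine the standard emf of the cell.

The Sn²⁺/Sn couple has the higher E°, so Sn ion is reduced (cathode) and Fe is oxidized (anode).
E°cell = E°(cathode) − E°(anode) = −0.14 − (−0.45) = +0.31 V.

+0.31 V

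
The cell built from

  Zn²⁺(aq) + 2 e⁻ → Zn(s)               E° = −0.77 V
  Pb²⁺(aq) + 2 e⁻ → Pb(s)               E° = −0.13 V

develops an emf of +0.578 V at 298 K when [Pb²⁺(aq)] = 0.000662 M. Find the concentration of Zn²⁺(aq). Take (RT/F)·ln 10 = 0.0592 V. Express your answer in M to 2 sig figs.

0.082 M

With Pb²⁺/Pb at the cathode and Zn²⁺/Zn at the anode, E°cell = −0.13 − (−0.77) = +0.64 V (n = 2).
Rearranging E = E° − (0.0592/n)·log Q gives log Q = 2(+0.64 − (+0.578))/0.0592 = 2.095.
The balanced reaction is Pb²⁺(aq) + Zn(s) → Pb(s) + Zn²⁺(aq), so Q = [Zn²⁺(aq)] / [Pb²⁺(aq)].
Solving for the unknown gives log [Zn²⁺(aq)] = −1.084, so [Zn²⁺(aq)] ≈ 0.082 M.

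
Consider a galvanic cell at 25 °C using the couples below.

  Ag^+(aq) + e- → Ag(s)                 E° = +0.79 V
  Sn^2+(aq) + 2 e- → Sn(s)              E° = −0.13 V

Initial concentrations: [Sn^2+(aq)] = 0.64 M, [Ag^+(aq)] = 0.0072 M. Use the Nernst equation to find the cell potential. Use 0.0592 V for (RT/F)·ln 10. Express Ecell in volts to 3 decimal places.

Since E°(Ag⁺/Ag) > E°(Sn²⁺/Sn), Ag⁺/Ag serves as the cathode.
The standard potential is +0.79 − (−0.13) = +0.92 V and the balanced reaction transfers n = 2 electrons.
Balancing gives 2 Ag^+(aq) + Sn(s) → 2 Ag(s) + Sn^2+(aq); hence Q = [Sn^2+(aq)] / [Ag^+(aq)]^2 = 1.23×10^4 (log Q = 4.092).
E = E° − (0.0592/n)·log Q = +0.92 − (0.0592/2)(4.092) = +0.799 V.

+0.799 V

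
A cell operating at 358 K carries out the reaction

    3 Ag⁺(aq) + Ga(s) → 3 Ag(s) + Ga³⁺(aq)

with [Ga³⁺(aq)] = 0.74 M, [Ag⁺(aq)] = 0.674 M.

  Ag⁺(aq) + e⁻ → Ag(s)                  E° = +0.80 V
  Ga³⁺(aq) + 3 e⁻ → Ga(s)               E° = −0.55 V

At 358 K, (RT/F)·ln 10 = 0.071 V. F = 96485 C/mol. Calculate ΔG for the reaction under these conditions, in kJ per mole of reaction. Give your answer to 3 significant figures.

With Ag⁺/Ag reduced at the cathode, E°cell = +0.80 − (−0.55) = +1.35 V and n = 3.
The reaction quotient is [Ga³⁺(aq)] / [Ag⁺(aq)]^3 = 2.42; by Nernst, E = +1.35 − (0.071/3)(0.383) = +1.3409 V.
Then ΔG = −nFE = −3 × 96485 × +1.3409 J/mol = −388 kJ/mol.

−388 kJ/mol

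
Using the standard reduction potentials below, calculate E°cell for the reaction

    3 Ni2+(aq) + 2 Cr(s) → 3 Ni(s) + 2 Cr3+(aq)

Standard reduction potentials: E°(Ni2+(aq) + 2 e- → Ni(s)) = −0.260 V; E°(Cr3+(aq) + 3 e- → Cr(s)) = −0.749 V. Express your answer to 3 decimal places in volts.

+0.489 V

In the reaction as written, Ni2+(aq) is reduced (cathode) and Cr3+(aq) is produced by oxidation at the anode.
E°cell = E°(cathode) − E°(anode) = −0.260 − (−0.749) = +0.489 V.
The positive value indicates the reaction is spontaneous as written.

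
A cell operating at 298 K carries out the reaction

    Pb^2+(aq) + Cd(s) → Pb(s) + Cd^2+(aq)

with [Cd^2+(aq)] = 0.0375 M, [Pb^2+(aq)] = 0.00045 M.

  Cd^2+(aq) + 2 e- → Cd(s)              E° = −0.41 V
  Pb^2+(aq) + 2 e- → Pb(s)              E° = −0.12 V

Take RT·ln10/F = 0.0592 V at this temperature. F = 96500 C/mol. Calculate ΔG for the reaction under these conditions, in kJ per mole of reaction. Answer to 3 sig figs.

With Pb²⁺/Pb reduced at the cathode, E°cell = −0.12 − (−0.41) = +0.29 V and n = 2.
The reaction quotient is [Cd^2+(aq)] / [Pb^2+(aq)] = 83.3; by Nernst, E = +0.29 − (0.0592/2)(1.921) = +0.2331 V.
Finally ΔG = −nFE = −(2)(96500 C/mol)(+0.2331 V) = −45.0 kJ/mol.

−45.0 kJ/mol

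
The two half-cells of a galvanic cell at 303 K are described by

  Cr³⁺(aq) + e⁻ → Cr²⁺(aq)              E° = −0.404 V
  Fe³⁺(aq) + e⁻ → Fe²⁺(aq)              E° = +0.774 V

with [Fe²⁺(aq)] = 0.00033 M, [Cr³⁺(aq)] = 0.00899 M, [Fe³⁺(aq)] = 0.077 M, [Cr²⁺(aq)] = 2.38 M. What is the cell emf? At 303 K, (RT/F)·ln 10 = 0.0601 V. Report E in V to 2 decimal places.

+1.47 V

Fe³⁺/Fe²⁺ is reduced (cathode, E° = +0.774 V) and Cr³⁺/Cr²⁺ is oxidized (anode).
E°cell = E°cat − E°an = +0.774 − (−0.404) = +1.178 V; n = 1.
For the overall reaction Fe³⁺(aq) + Cr²⁺(aq) → Fe²⁺(aq) + Cr³⁺(aq), Q = ([Fe²⁺(aq)]·[Cr³⁺(aq)]) / ([Fe³⁺(aq)]·[Cr²⁺(aq)]) = 1.62×10^−5, giving log Q = −4.791.
Applying E = E° − (RT ln10/nF)·log Q gives +1.178 − (0.0601/1)(−4.791) = +1.47 V.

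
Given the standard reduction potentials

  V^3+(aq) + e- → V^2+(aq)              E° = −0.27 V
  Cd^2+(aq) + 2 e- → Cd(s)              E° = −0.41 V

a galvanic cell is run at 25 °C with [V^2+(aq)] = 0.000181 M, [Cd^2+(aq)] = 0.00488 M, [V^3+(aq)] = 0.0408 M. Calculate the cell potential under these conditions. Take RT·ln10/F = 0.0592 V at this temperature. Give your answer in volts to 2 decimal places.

+0.35 V

V³⁺/V²⁺ is reduced (cathode, E° = −0.27 V) and Cd²⁺/Cd is oxidized (anode).
The standard potential is −0.27 − (−0.41) = +0.14 V and the balanced reaction transfers n = 2 electrons.
For the overall reaction 2 V^3+(aq) + Cd(s) → 2 V^2+(aq) + Cd^2+(aq), Q = ([V^2+(aq)]^2·[Cd^2+(aq)]) / [V^3+(aq)]^2 = 9.6×10^−8, giving log Q = −7.018.
Applying E = E° − (RT ln10/nF)·log Q gives +0.14 − (0.0592/2)(−7.018) = +0.35 V.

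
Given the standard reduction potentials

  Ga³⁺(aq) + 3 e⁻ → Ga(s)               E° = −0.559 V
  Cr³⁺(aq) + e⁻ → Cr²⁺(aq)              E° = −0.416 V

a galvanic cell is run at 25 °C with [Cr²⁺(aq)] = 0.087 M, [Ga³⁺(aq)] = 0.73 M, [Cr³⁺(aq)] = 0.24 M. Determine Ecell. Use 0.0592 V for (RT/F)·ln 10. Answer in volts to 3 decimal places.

Since E°(Cr³⁺/Cr²⁺) > E°(Ga³⁺/Ga), Cr³⁺/Cr²⁺ serves as the cathode.
E°cell = E°cat − E°an = −0.416 − (−0.559) = +0.143 V; n = 3.
Balancing gives 3 Cr³⁺(aq) + Ga(s) → 3 Cr²⁺(aq) + Ga³⁺(aq); hence Q = ([Cr²⁺(aq)]^3·[Ga³⁺(aq)]) / [Cr³⁺(aq)]^3 = 0.0348 (log Q = −1.459).
Applying E = E° − (RT ln10/nF)·log Q gives +0.143 − (0.0592/3)(−1.459) = +0.172 V.

+0.172 V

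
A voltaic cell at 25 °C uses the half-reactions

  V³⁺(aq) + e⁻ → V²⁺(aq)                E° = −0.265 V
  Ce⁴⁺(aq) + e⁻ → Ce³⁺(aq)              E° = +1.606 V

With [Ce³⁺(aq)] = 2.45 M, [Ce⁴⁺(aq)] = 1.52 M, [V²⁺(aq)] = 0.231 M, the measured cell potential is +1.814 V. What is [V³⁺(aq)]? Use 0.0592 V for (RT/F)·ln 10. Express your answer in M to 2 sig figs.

1.3 M

Ce⁴⁺/Ce³⁺ is the cathode (higher E°); E°cell = +1.606 − (−0.265) = +1.871 V with n = 1.
Since E = E° − (0.0592/n)·log Q, log Q = n(E° − E)/0.0592 = 0.963.
For Ce⁴⁺(aq) + V²⁺(aq) → Ce³⁺(aq) + V³⁺(aq), the reaction quotient is Q = ([Ce³⁺(aq)]·[V³⁺(aq)]) / ([Ce⁴⁺(aq)]·[V²⁺(aq)]).
Substituting the known concentrations and solving, log [V³⁺(aq)] = 0.119 and [V³⁺(aq)] = 1.3 M.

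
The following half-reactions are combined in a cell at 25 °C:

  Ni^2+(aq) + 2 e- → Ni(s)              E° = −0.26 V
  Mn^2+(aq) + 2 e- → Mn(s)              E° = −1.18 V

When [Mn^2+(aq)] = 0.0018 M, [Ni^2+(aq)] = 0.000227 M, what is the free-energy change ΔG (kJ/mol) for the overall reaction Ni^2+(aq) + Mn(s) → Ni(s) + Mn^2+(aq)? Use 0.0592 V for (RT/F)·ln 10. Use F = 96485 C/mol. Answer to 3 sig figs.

With Ni²⁺/Ni reduced at the cathode, E°cell = −0.26 − (−1.18) = +0.92 V and n = 2.
Here Q = [Mn^2+(aq)] / [Ni^2+(aq)] = 7.93 (log Q = 0.899), giving E = +0.92 − (0.0592/2)·(0.899) = +0.8934 V.
Finally ΔG = −nFE = −(2)(96485 C/mol)(+0.8934 V) = −172 kJ/mol.

−172 kJ/mol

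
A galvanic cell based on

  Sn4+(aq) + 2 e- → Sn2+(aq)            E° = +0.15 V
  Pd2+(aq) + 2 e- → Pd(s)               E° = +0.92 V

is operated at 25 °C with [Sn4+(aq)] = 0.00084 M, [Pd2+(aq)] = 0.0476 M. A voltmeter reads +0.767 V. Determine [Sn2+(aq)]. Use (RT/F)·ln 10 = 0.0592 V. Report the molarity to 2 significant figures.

Pd²⁺/Pd is the cathode (higher E°); E°cell = +0.92 − (+0.15) = +0.77 V with n = 2.
From the Nernst equation, log Q = n(E° − E)/0.0592 = 2·(+0.77 − (+0.767))/0.0592 = 0.101.
The balanced reaction is Pd2+(aq) + Sn2+(aq) → Pd(s) + Sn4+(aq), so Q = [Sn4+(aq)] / ([Pd2+(aq)]·[Sn2+(aq)]).
Solving for the unknown gives log [Sn2+(aq)] = −1.854, so [Sn2+(aq)] ≈ 0.014 M.

0.014 M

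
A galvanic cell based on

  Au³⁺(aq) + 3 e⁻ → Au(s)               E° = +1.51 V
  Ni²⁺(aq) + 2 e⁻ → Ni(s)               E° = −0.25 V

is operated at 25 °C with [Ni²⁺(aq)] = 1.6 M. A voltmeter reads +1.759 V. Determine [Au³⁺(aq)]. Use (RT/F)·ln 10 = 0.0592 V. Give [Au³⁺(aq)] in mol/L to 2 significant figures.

Au³⁺/Au is the cathode (higher E°); E°cell = +1.51 − (−0.25) = +1.76 V with n = 6.
From the Nernst equation, log Q = n(E° − E)/0.0592 = 6·(+1.76 − (+1.759))/0.0592 = 0.101.
For 2 Au³⁺(aq) + 3 Ni(s) → 2 Au(s) + 3 Ni²⁺(aq), the reaction quotient is Q = [Ni²⁺(aq)]^3 / [Au³⁺(aq)]^2.
Isolating [Au³⁺(aq)] in Q = 10^{0.101} yields log [Au³⁺(aq)] = 0.256, i.e. 1.8 M.

1.8 M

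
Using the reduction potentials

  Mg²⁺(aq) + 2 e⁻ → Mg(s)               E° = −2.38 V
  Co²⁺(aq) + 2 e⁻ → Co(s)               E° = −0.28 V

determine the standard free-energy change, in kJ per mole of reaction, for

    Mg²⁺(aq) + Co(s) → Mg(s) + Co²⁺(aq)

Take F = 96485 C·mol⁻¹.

In the reaction as written Mg²⁺(aq) is reduced, so the Mg²⁺/Mg couple is the cathode and Co²⁺/Co is the anode.
E°cell = −2.38 − (−0.28) = −2.10 V; balancing electrons gives n = 2.
ΔG° = −nFE°cell = −(2)(96485)(−2.10) J/mol = +405 kJ/mol.

+405 kJ/mol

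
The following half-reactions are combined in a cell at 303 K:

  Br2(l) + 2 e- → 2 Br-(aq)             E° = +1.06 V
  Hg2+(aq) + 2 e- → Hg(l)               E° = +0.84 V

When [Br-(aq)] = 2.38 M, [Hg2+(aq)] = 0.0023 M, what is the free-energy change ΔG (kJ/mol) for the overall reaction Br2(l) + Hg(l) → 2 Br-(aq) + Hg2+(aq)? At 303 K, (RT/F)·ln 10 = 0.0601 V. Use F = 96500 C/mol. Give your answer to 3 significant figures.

−53.4 kJ/mol

The standard cell potential is +1.06 − (+0.84) = +0.22 V, with n = 2 electrons in the balanced equation.
Here Q = [Br-(aq)]^2·[Hg2+(aq)] = 0.013 (log Q = −1.885), giving E = +0.22 − (0.0601/2)·(−1.885) = +0.2766 V.
Then ΔG = −nFE = −2 × 96500 × +0.2766 J/mol = −53.4 kJ/mol.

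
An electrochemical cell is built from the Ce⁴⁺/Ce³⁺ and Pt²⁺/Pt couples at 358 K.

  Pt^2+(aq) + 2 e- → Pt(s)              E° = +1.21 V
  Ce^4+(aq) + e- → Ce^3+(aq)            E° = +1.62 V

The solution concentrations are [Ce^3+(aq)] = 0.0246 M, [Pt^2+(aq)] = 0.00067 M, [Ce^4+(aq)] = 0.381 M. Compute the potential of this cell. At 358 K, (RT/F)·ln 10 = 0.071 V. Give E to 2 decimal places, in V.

The Ce⁴⁺/Ce³⁺ couple has the more positive E°, so it is the cathode; Pt²⁺/Pt is the anode.
The standard potential is +1.62 − (+1.21) = +0.41 V and the balanced reaction transfers n = 2 electrons.
For the overall reaction 2 Ce^4+(aq) + Pt(s) → 2 Ce^3+(aq) + Pt^2+(aq), Q = ([Ce^3+(aq)]^2·[Pt^2+(aq)]) / [Ce^4+(aq)]^2 = 2.79×10^−6, giving log Q = −5.554.
Applying E = E° − (RT ln10/nF)·log Q gives +0.41 − (0.071/2)(−5.554) = +0.61 V.

+0.61 V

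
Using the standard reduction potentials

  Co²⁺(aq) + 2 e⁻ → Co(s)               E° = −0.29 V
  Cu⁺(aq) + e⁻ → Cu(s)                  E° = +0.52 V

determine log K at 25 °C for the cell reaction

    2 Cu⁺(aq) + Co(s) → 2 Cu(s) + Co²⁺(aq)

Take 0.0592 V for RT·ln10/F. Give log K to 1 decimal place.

log K = 27.4

The Cu⁺/Cu couple is reduced (cathode); E°cell = +0.52 − (−0.29) = +0.81 V with n = 2.
At equilibrium E = 0, so log K = nE°cell / 0.0592 = (2)(+0.81) / 0.0592 = 27.4.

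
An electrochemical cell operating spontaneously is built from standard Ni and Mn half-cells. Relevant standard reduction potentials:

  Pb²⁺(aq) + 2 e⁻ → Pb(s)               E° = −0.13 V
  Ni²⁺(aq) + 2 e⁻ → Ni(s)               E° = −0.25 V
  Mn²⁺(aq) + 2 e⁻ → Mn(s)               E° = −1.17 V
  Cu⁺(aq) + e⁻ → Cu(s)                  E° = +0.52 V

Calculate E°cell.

+0.92 V

Of the two couples in this cell, the one with the more positive reduction potential is reduced at the cathode: here that is Ni²⁺/Ni (−0.25 V); Mn²⁺/Mn (−1.17 V) is the anode.
E°cell = E°(cathode) − E°(anode) = −0.25 − (−1.17) = +0.92 V.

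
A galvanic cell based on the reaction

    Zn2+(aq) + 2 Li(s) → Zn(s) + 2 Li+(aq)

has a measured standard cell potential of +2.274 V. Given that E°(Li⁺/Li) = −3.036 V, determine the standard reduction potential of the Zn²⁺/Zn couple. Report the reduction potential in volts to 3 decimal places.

−0.762 V

In the reaction as written the Zn²⁺/Zn couple is reduced (cathode) and Li⁺/Li is oxidized (anode), so E°cell = E°(Zn²⁺/Zn) − E°(Li⁺/Li).
E°(Zn²⁺/Zn) = E°cell + E°(anode) = +2.274 + (−3.036) = −0.762 V.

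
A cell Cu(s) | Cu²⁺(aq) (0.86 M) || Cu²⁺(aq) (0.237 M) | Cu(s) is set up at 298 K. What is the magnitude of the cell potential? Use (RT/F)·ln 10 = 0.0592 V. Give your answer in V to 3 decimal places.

For a concentration cell E°cell = 0, since both electrodes use the same couple.
The compartment with the higher Cu²⁺(aq) concentration (0.86 M) acts as the cathode; ions are reduced there and produced at the dilute (0.237 M) anode.
With n = 2, Ecell = −(0.0592/2)·log([dilute]/[conc]) = −(0.0592/2)·log(0.237/0.86) = +0.017 V.

0.017 V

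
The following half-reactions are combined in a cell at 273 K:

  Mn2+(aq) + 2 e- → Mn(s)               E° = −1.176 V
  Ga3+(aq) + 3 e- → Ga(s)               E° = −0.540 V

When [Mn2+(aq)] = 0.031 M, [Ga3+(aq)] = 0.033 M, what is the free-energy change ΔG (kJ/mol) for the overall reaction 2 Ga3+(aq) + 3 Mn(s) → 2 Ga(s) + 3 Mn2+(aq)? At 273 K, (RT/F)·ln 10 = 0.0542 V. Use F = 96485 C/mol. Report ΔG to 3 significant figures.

−376 kJ/mol

With Ga³⁺/Ga reduced at the cathode, E°cell = −0.540 − (−1.176) = +0.636 V and n = 6.
Q = [Mn2+(aq)]^3 / [Ga3+(aq)]^2 = 0.0274, so log Q = −1.563 and E = +0.636 − (0.0542/6)(−1.563) = +0.6501 V.
Finally ΔG = −nFE = −(6)(96485 C/mol)(+0.6501 V) = −376 kJ/mol.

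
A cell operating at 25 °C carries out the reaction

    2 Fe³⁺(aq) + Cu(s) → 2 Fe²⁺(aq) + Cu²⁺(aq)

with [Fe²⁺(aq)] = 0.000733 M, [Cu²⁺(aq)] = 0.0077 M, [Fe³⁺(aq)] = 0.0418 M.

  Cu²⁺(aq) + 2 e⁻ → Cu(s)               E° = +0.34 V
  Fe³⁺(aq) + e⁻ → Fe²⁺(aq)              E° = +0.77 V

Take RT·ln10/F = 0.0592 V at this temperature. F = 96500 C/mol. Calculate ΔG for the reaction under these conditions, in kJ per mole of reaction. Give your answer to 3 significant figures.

−115 kJ/mol

The standard cell potential is +0.77 − (+0.34) = +0.43 V, with n = 2 electrons in the balanced equation.
The reaction quotient is ([Fe²⁺(aq)]^2·[Cu²⁺(aq)]) / [Fe³⁺(aq)]^2 = 2.37×10^−6; by Nernst, E = +0.43 − (0.0592/2)(−5.626) = +0.5965 V.
Finally ΔG = −nFE = −(2)(96500 C/mol)(+0.5965 V) = −115 kJ/mol.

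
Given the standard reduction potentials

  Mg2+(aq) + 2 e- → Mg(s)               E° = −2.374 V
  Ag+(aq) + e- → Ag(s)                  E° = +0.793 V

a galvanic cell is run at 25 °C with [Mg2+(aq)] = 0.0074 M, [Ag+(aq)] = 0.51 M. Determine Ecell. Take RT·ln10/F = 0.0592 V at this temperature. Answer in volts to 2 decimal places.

+3.21 V

Ag⁺/Ag is reduced (cathode, E° = +0.793 V) and Mg²⁺/Mg is oxidized (anode).
The standard potential is +0.793 − (−2.374) = +3.167 V and the balanced reaction transfers n = 2 electrons.
For the overall reaction 2 Ag+(aq) + Mg(s) → 2 Ag(s) + Mg2+(aq), Q = [Mg2+(aq)] / [Ag+(aq)]^2 = 0.0285, giving log Q = −1.546.
Applying E = E° − (RT ln10/nF)·log Q gives +3.167 − (0.0592/2)(−1.546) = +3.21 V.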